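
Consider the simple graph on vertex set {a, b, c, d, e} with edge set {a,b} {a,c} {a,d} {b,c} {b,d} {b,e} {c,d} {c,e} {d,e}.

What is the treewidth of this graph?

3

A width-3 tree decomposition is:
Bags: B1 = {a, b, c, d}  B2 = {b, c, d, e}
Tree: B1–B2
Every bag has size at most 4, so the width is 4 − 1 = 3 and tw(G) ≤ 3. Conversely, {b, c, d, e} is a clique of size 4, and the vertices of any clique must share a bag in every tree decomposition; so some bag has ≥ 4 vertices and tw(G) ≥ 3. Hence tw(G) = 3 exactly.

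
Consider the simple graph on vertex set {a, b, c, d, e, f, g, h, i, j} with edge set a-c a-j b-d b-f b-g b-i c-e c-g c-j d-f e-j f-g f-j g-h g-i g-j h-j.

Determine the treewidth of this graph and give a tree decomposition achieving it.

Each bag holds 3 vertices, so the decomposition has width 2, which upper-bounds the treewidth. For the lower bound, the 3 vertices {b, d, f} are pairwise adjacent, and any tree decomposition puts a clique entirely inside one bag — forcing width ≥ 2. The upper and lower bounds meet at 2, so that is the treewidth.

Treewidth 2.
Bags: B1 = {f, g, j}  B2 = {b, f, g}  B3 = {g, h, j}  B4 = {c, g, j}  B5 = {c, e, j}  B6 = {b, d, f}  B7 = {b, g, i}  B8 = {a, c, j}
Tree: B1–B2, B1–B3, B3–B4, B4–B5, B2–B6, B2–B7, B5–B8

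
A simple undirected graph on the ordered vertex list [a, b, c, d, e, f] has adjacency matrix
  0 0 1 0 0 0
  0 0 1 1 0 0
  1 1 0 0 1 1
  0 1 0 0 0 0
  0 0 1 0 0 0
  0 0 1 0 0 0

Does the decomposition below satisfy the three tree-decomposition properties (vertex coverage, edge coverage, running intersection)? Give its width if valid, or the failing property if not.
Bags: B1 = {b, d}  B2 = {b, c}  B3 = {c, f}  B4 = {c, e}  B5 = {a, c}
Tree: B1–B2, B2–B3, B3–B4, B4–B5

Yes; width 1.

Checking the three conditions: (i) the bags cover all of {a, b, c, d, e, f}; (ii) for each edge, some bag contains both endpoints; (iii) the bags containing any fixed vertex form a subtree. All hold, so the decomposition is valid with width 2 − 1 = 1.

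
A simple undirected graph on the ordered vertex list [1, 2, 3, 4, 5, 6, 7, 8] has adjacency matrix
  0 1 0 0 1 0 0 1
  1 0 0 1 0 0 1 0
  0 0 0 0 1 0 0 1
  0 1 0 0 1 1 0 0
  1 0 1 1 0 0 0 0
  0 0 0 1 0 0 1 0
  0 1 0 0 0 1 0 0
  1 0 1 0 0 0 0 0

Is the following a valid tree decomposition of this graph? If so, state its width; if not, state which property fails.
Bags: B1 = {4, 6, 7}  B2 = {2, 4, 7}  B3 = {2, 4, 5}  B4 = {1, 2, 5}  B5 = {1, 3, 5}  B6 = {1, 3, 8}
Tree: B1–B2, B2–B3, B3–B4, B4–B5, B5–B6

Yes; width 2.

Checking the three conditions: (i) the bags cover all of {1, 2, 3, 4, 5, 6, 7, 8}; (ii) for each edge, some bag contains both endpoints; (iii) the bags containing any fixed vertex form a subtree. All hold, so the decomposition is valid with width 3 − 1 = 2.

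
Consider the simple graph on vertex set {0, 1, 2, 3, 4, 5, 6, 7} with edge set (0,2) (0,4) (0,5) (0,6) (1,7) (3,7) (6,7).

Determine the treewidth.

1

A width-1 tree decomposition is:
Bags: B1 = {0, 6}  B2 = {6, 7}  B3 = {0, 5}  B4 = {3, 7}  B5 = {0, 4}  B6 = {0, 2}  B7 = {1, 7}
Tree: B1–B2, B1–B3, B2–B4, B3–B5, B1–B6, B4–B7
Each bag holds 2 vertices, so the decomposition has width 1, which upper-bounds the treewidth. Since G has at least one edge (e.g. 0–6), it is not an edgeless graph, so tw(G) ≥ 1. Therefore the treewidth is 1.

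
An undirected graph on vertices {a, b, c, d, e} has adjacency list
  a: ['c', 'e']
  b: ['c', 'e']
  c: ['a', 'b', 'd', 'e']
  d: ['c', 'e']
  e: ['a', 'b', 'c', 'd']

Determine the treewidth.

2

A width-2 tree decomposition is:
Bags: B1 = {b, c, e}  B2 = {c, d, e}  B3 = {a, c, e}
Tree: B1–B2, B2–B3
Each bag holds 3 vertices, so the decomposition has width 2, which upper-bounds the treewidth. Conversely, {c, d, e} is a clique of size 3, and the vertices of any clique must share a bag in every tree decomposition; so some bag has ≥ 3 vertices and tw(G) ≥ 2. Hence tw(G) = 2 exactly.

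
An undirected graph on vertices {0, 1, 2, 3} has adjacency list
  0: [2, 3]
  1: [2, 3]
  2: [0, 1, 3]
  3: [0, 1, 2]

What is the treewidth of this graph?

A width-2 tree decomposition is:
Bags: B1 = {1, 2, 3}  B2 = {0, 2, 3}
Tree: B1–B2
Each bag holds 3 vertices, so the decomposition has width 2, which upper-bounds the treewidth. For the lower bound, the 3 vertices {0, 2, 3} are pairwise adjacent, and any tree decomposition puts a clique entirely inside one bag — forcing width ≥ 2. The upper and lower bounds meet at 2, so that is the treewidth.

2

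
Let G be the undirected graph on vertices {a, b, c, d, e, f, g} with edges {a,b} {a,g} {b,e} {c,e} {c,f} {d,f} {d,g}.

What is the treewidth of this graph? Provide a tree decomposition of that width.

Each bag holds 3 vertices, so the decomposition has width 2, which upper-bounds the treewidth. For the lower bound, G contains the cycle e–b–a–g–d–f–c–e, so G is not a forest; only forests have treewidth ≤ 1, hence tw(G) ≥ 2. Hence tw(G) = 2 exactly.

Treewidth 2.
Bags: B1 = {a, b, e}  B2 = {a, e, g}  B3 = {d, e, g}  B4 = {d, e, f}  B5 = {c, e, f}
Tree: B1–B2, B2–B3, B3–B4, B4–B5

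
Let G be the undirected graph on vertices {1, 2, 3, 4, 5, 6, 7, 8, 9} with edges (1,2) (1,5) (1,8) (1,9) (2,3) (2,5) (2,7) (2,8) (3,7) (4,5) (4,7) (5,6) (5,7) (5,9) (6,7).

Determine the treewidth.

2

A width-2 tree decomposition is:
Bags: B1 = {5, 6, 7}  B2 = {2, 5, 7}  B3 = {4, 5, 7}  B4 = {2, 3, 7}  B5 = {1, 2, 5}  B6 = {1, 5, 9}  B7 = {1, 2, 8}
Tree: B1–B2, B1–B3, B2–B4, B2–B5, B5–B6, B5–B7
The largest bag has 3 vertices, giving width 2; this decomposition certifies tw(G) ≤ 2. On the other hand G contains the 3-clique {1, 2, 8}. A clique must lie in a single bag of any decomposition, so no decomposition can have width below 2. Hence tw(G) = 2 exactly.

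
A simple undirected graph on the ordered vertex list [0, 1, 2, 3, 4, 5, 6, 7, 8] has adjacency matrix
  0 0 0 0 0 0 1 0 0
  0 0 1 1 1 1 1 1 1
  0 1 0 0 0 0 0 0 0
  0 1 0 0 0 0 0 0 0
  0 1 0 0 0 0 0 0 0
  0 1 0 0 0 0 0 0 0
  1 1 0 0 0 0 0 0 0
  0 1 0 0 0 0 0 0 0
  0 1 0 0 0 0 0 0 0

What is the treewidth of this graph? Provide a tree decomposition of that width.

Every bag has size at most 2, so the width is 2 − 1 = 1 and tw(G) ≤ 1. Any graph with an edge has treewidth ≥ 1, and G has the edge 1–2. Hence tw(G) = 1 exactly.

Treewidth 1.
Bags: B1 = {1, 2}  B2 = {1, 4}  B3 = {1, 7}  B4 = {1, 5}  B5 = {1, 3}  B6 = {1, 8}  B7 = {1, 6}  B8 = {0, 6}
Tree: B1–B2, B2–B3, B2–B4, B4–B5, B5–B6, B3–B7, B7–B8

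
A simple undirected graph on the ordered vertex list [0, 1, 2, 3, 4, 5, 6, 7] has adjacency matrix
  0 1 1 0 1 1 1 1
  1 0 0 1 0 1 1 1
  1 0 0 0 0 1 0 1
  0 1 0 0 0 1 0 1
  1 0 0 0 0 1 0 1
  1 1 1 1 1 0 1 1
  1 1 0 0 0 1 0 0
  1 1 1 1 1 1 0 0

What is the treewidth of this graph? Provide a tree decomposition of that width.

Each bag holds 4 vertices, so the decomposition has width 3, which upper-bounds the treewidth. Conversely, {0, 1, 5, 6} is a clique of size 4, and the vertices of any clique must share a bag in every tree decomposition; so some bag has ≥ 4 vertices and tw(G) ≥ 3. Hence tw(G) = 3 exactly.

Treewidth 3.
Bags: B1 = {1, 3, 5, 7}  B2 = {0, 1, 5, 7}  B3 = {0, 4, 5, 7}  B4 = {0, 2, 5, 7}  B5 = {0, 1, 5, 6}
Tree: B1–B2, B2–B3, B3–B4, B2–B5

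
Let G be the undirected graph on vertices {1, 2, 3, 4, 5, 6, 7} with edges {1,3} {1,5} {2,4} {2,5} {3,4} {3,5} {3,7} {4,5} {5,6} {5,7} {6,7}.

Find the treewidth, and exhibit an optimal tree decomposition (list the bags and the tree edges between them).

The largest bag has 3 vertices, giving width 2; this decomposition certifies tw(G) ≤ 2. On the other hand G contains the 3-clique {2, 4, 5}. A clique must lie in a single bag of any decomposition, so no decomposition can have width below 2. Combining the bounds, tw(G) = 2.

Treewidth 2.
One such decomposition:
Bags: B1 = {3, 5, 7}  B2 = {5, 6, 7}  B3 = {3, 4, 5}  B4 = {1, 3, 5}  B5 = {2, 4, 5}
Tree: B1–B2, B1–B3, B3–B4, B3–B5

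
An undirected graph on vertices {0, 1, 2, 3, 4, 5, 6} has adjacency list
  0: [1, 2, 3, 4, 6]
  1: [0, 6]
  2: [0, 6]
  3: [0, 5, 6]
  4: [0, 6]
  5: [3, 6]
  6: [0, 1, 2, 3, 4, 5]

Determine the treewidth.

2

A width-2 tree decomposition is:
Bags: B1 = {0, 3, 6}  B2 = {3, 5, 6}  B3 = {0, 1, 6}  B4 = {0, 2, 6}  B5 = {0, 4, 6}
Tree: B1–B2, B1–B3, B3–B4, B3–B5
Each bag holds 3 vertices, so the decomposition has width 2, which upper-bounds the treewidth. For the lower bound, the 3 vertices {0, 1, 6} are pairwise adjacent, and any tree decomposition puts a clique entirely inside one bag — forcing width ≥ 2. Hence tw(G) = 2 exactly.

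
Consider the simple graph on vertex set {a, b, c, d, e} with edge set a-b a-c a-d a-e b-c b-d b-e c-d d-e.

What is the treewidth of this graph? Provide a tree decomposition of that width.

The largest bag has 4 vertices, giving width 3; this decomposition certifies tw(G) ≤ 3. On the other hand G contains the 4-clique {a, b, d, e}. A clique must lie in a single bag of any decomposition, so no decomposition can have width below 3. Combining the bounds, tw(G) = 3.

Treewidth 3.
Bags: B1 = {a, b, d, e}  B2 = {a, b, c, d}
Tree: B1–B2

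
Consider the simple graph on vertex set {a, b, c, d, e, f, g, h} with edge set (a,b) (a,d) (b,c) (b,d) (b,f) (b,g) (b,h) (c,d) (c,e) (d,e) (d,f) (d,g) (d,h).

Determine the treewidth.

A width-2 tree decomposition is:
Bags: B1 = {b, c, d}  B2 = {c, d, e}  B3 = {a, b, d}  B4 = {b, d, h}  B5 = {b, d, f}  B6 = {b, d, g}
Tree: B1–B2, B1–B3, B1–B4, B4–B5, B1–B6
Every bag has size at most 3, so the width is 3 − 1 = 2 and tw(G) ≤ 2. For the lower bound, the 3 vertices {c, d, e} are pairwise adjacent, and any tree decomposition puts a clique entirely inside one bag — forcing width ≥ 2. Combining the bounds, tw(G) = 2.

2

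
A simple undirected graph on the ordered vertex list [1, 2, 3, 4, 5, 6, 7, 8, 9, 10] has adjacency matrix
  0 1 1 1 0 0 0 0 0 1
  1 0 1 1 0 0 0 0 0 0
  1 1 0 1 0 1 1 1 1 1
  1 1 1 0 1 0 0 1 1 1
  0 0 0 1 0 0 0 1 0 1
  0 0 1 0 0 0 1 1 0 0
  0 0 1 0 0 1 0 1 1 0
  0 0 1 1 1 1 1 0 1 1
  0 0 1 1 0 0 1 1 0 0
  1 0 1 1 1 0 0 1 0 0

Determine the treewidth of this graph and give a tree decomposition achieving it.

Treewidth 3.
Bags: B1 = {3, 4, 8, 10}  B2 = {3, 4, 8, 9}  B3 = {1, 3, 4, 10}  B4 = {1, 2, 3, 4}  B5 = {3, 7, 8, 9}  B6 = {4, 5, 8, 10}  B7 = {3, 6, 7, 8}
Tree: B1–B2, B1–B3, B3–B4, B2–B5, B1–B6, B5–B7

Each bag holds 4 vertices, so the decomposition has width 3, which upper-bounds the treewidth. For the lower bound, the 4 vertices {3, 4, 8, 9} are pairwise adjacent, and any tree decomposition puts a clique entirely inside one bag — forcing width ≥ 3. Hence tw(G) = 3 exactly.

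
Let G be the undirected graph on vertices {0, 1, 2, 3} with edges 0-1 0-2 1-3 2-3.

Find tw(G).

A width-2 tree decomposition is:
Bags: B1 = {0, 1, 3}  B2 = {0, 2, 3}
Tree: B1–B2
Every bag has size at most 3, so the width is 3 − 1 = 2 and tw(G) ≤ 2. Since 0–1–3–2–0 is a cycle in G, G is not acyclic. Forests are exactly the graphs of treewidth ≤ 1, so tw(G) ≥ 2. The upper and lower bounds meet at 2, so that is the treewidth.

2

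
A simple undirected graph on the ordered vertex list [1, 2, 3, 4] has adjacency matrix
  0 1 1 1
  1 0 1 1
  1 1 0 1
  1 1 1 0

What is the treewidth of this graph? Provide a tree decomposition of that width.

A single bag containing all 4 vertices is trivially a valid decomposition of width 3. Conversely, {1, 2, 3, 4} is a clique of size 4, and the vertices of any clique must share a bag in every tree decomposition; so some bag has ≥ 4 vertices and tw(G) ≥ 3. Hence tw(G) = 3 exactly.

Treewidth 3.
One such decomposition:
Bags: B1 = {1, 2, 3, 4}
Tree: (single bag)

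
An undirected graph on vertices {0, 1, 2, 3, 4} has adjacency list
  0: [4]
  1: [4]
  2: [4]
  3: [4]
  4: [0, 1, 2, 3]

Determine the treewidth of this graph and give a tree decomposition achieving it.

Treewidth 1.
Bags: B1 = {0, 4}  B2 = {3, 4}  B3 = {1, 4}  B4 = {2, 4}
Tree: B1–B2, B1–B3, B2–B4

Each bag holds 2 vertices, so the decomposition has width 1, which upper-bounds the treewidth. Since G has at least one edge (e.g. 4–0), it is not an edgeless graph, so tw(G) ≥ 1. The upper and lower bounds meet at 1, so that is the treewidth.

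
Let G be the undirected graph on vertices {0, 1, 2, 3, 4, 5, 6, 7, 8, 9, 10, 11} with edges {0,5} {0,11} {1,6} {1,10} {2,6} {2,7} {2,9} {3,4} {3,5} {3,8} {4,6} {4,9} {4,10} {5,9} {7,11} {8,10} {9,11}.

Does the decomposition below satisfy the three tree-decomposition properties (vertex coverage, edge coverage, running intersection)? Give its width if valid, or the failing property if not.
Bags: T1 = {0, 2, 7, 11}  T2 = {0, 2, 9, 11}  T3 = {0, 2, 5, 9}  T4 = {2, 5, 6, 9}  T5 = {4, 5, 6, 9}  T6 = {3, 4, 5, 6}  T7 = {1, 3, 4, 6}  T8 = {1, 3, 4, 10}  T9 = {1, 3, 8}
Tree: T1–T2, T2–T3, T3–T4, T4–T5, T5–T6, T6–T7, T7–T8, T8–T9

No — edge (10,8) lies in no bag.

A tree decomposition must satisfy three properties: every vertex lies in some bag; for every edge, both endpoints lie together in some bag; and for every vertex, the bags containing it form a connected subtree. Here edge (10,8) lies in no bag, so the decomposition is invalid.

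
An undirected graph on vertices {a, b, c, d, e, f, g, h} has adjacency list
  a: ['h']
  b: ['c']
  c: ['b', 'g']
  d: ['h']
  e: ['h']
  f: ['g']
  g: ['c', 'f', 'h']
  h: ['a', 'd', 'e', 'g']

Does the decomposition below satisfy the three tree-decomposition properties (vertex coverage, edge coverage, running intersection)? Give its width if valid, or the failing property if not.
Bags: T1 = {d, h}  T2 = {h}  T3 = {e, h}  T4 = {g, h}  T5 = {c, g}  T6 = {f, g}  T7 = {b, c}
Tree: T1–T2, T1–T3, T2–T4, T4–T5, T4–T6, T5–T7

A tree decomposition must satisfy three properties: every vertex lies in some bag; for every edge, both endpoints lie together in some bag; and for every vertex, the bags containing it form a connected subtree. Here vertex a appears in no bag, so the decomposition is invalid.

No — vertex a appears in no bag.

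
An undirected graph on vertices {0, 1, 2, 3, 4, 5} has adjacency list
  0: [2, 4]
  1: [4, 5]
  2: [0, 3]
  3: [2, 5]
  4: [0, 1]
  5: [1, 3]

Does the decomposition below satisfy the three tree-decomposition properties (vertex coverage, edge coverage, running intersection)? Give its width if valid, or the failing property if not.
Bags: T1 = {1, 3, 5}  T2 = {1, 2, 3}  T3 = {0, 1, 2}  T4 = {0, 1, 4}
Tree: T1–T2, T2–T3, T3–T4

Yes; width 2.

Every vertex of G appears in some bag (union = {0, 1, 2, 3, 4, 5}); every edge is covered by a bag; and for each vertex v the set of bags containing v is connected in the bag tree. The decomposition is therefore valid. The largest bag has 3 vertices, so the width is 2.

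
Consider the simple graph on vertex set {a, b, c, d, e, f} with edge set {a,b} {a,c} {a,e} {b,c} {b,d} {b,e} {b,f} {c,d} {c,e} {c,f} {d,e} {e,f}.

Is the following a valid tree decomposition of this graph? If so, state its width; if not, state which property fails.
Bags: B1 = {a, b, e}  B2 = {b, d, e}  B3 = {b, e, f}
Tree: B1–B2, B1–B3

A tree decomposition must satisfy three properties: every vertex lies in some bag; for every edge, both endpoints lie together in some bag; and for every vertex, the bags containing it form a connected subtree. Here vertex c appears in no bag, so the decomposition is invalid.

No — vertex c appears in no bag.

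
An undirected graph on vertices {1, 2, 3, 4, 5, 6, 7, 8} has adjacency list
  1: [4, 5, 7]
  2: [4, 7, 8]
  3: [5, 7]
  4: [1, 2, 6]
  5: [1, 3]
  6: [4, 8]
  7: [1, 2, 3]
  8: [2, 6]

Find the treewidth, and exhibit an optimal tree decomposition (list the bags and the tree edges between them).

Each bag holds 3 vertices, so the decomposition has width 2, which upper-bounds the treewidth. The edges 5–3–7–1–5 form a cycle, so G is not a tree and its treewidth is at least 2. Combining the bounds, tw(G) = 2.

Treewidth 2.
One optimal decomposition is:
Bags: B1 = {1, 3, 5}  B2 = {1, 3, 7}  B3 = {1, 4, 7}  B4 = {2, 4, 7}  B5 = {2, 4, 6}  B6 = {2, 6, 8}
Tree: B1–B2, B2–B3, B3–B4, B4–B5, B5–B6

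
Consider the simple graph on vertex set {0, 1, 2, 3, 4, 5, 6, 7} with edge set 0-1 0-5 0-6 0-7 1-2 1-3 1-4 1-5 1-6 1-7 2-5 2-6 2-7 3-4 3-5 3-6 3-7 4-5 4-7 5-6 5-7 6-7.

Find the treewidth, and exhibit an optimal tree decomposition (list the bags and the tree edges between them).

Every bag has size at most 5, so the width is 5 − 1 = 4 and tw(G) ≤ 4. On the other hand G contains the 5-clique {1, 3, 4, 5, 7}. A clique must lie in a single bag of any decomposition, so no decomposition can have width below 4. Hence tw(G) = 4 exactly.

Treewidth 4.
Bags: B1 = {1, 2, 5, 6, 7}  B2 = {0, 1, 5, 6, 7}  B3 = {1, 3, 5, 6, 7}  B4 = {1, 3, 4, 5, 7}
Tree: B1–B2, B2–B3, B3–B4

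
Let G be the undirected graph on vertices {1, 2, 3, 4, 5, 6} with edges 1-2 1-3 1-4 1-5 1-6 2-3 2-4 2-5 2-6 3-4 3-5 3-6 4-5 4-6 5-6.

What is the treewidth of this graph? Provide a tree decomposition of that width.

A single bag containing all 6 vertices is trivially a valid decomposition of width 5. Conversely, {1, 2, 3, 4, 5, 6} is a clique of size 6, and the vertices of any clique must share a bag in every tree decomposition; so some bag has ≥ 6 vertices and tw(G) ≥ 5. Hence tw(G) = 5 exactly.

Treewidth 5.
Bags: B1 = {1, 2, 3, 4, 5, 6}
Tree: (single bag)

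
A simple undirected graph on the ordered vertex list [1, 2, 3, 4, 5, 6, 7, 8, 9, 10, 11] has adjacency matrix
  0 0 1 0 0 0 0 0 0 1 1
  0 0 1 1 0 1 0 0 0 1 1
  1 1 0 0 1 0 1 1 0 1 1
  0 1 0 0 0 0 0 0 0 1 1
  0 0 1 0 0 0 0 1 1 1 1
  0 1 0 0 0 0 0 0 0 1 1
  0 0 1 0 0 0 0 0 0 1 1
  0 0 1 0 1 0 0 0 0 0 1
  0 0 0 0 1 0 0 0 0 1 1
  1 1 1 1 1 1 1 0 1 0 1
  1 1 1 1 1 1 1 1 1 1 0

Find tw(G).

A width-3 tree decomposition is:
Bags: B1 = {2, 3, 10, 11}  B2 = {1, 3, 10, 11}  B3 = {3, 7, 10, 11}  B4 = {3, 5, 10, 11}  B5 = {3, 5, 8, 11}  B6 = {2, 6, 10, 11}  B7 = {2, 4, 10, 11}  B8 = {5, 9, 10, 11}
Tree: B1–B2, B2–B3, B2–B4, B4–B5, B1–B6, B6–B7, B4–B8
Each bag holds 4 vertices, so the decomposition has width 3, which upper-bounds the treewidth. For the lower bound, the 4 vertices {3, 5, 8, 11} are pairwise adjacent, and any tree decomposition puts a clique entirely inside one bag — forcing width ≥ 3. Hence tw(G) = 3 exactly.

3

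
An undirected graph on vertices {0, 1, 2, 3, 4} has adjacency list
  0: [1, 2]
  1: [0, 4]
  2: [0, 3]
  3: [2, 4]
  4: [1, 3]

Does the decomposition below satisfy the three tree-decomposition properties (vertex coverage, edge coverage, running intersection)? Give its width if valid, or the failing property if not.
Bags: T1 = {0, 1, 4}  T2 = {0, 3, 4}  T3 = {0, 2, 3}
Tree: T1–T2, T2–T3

Vertex coverage: the bags together contain {0, 1, 2, 3, 4}, the full vertex set. Edge coverage: each edge of G has both endpoints in at least one bag. Running intersection: for every vertex, the bags containing it form a connected subtree. All three properties hold, so this is a valid tree decomposition of width max|bag| − 1 = 2, and hence tw(G) ≤ 2.

Yes; width 2.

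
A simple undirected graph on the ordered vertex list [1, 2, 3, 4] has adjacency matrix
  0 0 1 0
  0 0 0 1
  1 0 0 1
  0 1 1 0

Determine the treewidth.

1

A width-1 tree decomposition is:
Bags: B1 = {1, 3}  B2 = {3, 4}  B3 = {2, 4}
Tree: B1–B2, B2–B3
The largest bag has 2 vertices, giving width 1; this decomposition certifies tw(G) ≤ 1. Since G has at least one edge (e.g. 3–1), it is not an edgeless graph, so tw(G) ≥ 1. Therefore the treewidth is 1.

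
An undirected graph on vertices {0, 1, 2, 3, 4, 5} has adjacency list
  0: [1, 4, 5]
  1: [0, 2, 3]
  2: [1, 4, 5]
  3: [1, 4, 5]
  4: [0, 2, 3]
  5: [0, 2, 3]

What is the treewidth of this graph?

3

A width-3 tree decomposition is:
Bags: B1 = {0, 2, 3, 4}  B2 = {0, 2, 3, 5}  B3 = {0, 1, 2, 3}
Tree: B1–B2, B2–B3
Every bag has size at most 4, so the width is 4 − 1 = 3 and tw(G) ≤ 3. For the lower bound: the 4 vertex sets {2,4}, {3,5}, {0}, {1} are disjoint, each induces a connected subgraph, and every pair is joined by at least one edge of G. Contracting each set to a single vertex therefore yields K_{4} as a minor, and since treewidth is minor-monotone, tw(G) ≥ tw(K_{4}) = 3. Combining the bounds, tw(G) = 3.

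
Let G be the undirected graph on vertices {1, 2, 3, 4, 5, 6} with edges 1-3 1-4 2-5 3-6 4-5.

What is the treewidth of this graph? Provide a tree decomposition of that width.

Treewidth 1.
One such decomposition:
Bags: B1 = {3, 6}  B2 = {1, 3}  B3 = {1, 4}  B4 = {4, 5}  B5 = {2, 5}
Tree: B1–B2, B2–B3, B3–B4, B4–B5

Every bag has size at most 2, so the width is 2 − 1 = 1 and tw(G) ≤ 1. Any graph with an edge has treewidth ≥ 1, and G has the edge 6–3. Combining the bounds, tw(G) = 1.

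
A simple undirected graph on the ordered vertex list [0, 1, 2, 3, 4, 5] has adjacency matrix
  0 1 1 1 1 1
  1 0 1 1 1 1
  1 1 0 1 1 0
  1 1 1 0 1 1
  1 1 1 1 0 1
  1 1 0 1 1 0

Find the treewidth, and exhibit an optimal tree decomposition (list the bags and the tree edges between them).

Every bag has size at most 5, so the width is 5 − 1 = 4 and tw(G) ≤ 4. For the lower bound, the 5 vertices {0, 1, 2, 3, 4} are pairwise adjacent, and any tree decomposition puts a clique entirely inside one bag — forcing width ≥ 4. The upper and lower bounds meet at 4, so that is the treewidth.

Treewidth 4.
One such decomposition:
Bags: B1 = {0, 1, 2, 3, 4}  B2 = {0, 1, 3, 4, 5}
Tree: B1–B2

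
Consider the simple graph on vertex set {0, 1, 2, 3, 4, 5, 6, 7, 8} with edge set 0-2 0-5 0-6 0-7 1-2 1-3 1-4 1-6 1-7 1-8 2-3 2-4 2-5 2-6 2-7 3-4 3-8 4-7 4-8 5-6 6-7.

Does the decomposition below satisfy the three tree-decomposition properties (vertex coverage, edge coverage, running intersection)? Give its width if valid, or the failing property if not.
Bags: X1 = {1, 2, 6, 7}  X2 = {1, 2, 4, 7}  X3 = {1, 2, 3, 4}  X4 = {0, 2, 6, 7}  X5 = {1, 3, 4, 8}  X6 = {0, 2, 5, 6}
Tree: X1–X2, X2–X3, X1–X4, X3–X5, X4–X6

Checking the three conditions: (i) the bags cover all of {0, 1, 2, 3, 4, 5, 6, 7, 8}; (ii) for each edge, some bag contains both endpoints; (iii) the bags containing any fixed vertex form a subtree. All hold, so the decomposition is valid with width 4 − 1 = 3.

Yes; width 3.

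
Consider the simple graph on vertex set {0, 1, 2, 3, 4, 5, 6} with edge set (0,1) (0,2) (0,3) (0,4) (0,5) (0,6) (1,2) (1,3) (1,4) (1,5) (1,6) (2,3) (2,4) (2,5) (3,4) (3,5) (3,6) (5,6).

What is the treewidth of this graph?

4

A width-4 tree decomposition is:
Bags: B1 = {0, 1, 3, 5, 6}  B2 = {0, 1, 2, 3, 5}  B3 = {0, 1, 2, 3, 4}
Tree: B1–B2, B2–B3
Each bag holds 5 vertices, so the decomposition has width 4, which upper-bounds the treewidth. For the lower bound, the 5 vertices {0, 1, 2, 3, 4} are pairwise adjacent, and any tree decomposition puts a clique entirely inside one bag — forcing width ≥ 4. Therefore the treewidth is 4.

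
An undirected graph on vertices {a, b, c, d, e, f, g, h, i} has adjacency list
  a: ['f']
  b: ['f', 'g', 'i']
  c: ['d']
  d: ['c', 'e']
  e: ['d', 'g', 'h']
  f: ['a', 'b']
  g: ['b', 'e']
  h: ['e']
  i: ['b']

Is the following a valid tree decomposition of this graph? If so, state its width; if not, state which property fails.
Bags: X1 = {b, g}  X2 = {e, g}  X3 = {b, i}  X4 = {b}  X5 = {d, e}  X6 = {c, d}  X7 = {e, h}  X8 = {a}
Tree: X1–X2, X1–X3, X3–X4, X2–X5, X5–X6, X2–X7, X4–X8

A tree decomposition must satisfy three properties: every vertex lies in some bag; for every edge, both endpoints lie together in some bag; and for every vertex, the bags containing it form a connected subtree. Here vertex f appears in no bag, so the decomposition is invalid.

No — vertex f appears in no bag.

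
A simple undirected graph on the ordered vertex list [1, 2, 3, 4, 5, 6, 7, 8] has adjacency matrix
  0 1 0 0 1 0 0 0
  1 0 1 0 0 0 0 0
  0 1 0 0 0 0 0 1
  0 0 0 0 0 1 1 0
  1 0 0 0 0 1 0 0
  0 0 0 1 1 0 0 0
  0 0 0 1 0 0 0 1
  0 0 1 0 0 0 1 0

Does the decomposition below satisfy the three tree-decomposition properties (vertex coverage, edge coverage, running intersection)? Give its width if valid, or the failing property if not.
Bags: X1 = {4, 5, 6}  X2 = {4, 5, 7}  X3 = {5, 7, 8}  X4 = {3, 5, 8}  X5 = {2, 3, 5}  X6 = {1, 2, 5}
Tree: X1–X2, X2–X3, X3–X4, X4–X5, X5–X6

Yes; width 2.

Checking the three conditions: (i) the bags cover all of {1, 2, 3, 4, 5, 6, 7, 8}; (ii) for each edge, some bag contains both endpoints; (iii) the bags containing any fixed vertex form a subtree. All hold, so the decomposition is valid with width 3 − 1 = 2.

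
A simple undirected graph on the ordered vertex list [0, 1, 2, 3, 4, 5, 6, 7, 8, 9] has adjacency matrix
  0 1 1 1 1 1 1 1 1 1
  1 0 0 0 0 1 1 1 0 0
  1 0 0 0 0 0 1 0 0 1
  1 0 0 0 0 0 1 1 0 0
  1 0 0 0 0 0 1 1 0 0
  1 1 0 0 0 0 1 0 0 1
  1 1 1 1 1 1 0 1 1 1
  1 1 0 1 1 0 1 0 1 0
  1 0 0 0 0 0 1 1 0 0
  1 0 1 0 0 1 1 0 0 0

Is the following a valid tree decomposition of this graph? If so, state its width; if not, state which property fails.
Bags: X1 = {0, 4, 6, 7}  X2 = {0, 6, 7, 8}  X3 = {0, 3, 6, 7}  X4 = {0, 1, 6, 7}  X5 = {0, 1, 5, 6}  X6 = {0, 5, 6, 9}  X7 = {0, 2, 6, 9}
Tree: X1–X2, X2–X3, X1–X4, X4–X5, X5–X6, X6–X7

Yes; width 3.

Vertex coverage: the bags together contain {0, 1, 2, 3, 4, 5, 6, 7, 8, 9}, the full vertex set. Edge coverage: each edge of G has both endpoints in at least one bag. Running intersection: for every vertex, the bags containing it form a connected subtree. All three properties hold, so this is a valid tree decomposition of width max|bag| − 1 = 3, and hence tw(G) ≤ 3.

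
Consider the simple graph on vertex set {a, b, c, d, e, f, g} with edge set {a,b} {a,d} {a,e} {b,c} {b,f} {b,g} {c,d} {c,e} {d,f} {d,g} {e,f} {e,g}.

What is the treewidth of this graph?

3

A width-3 tree decomposition is:
Bags: B1 = {b, d, e, g}  B2 = {a, b, d, e}  B3 = {b, d, e, f}  B4 = {b, c, d, e}
Tree: B1–B2, B2–B3, B3–B4
Each bag holds 4 vertices, so the decomposition has width 3, which upper-bounds the treewidth. For the lower bound: the 4 vertex sets {e,g}, {a,b}, {d}, {f} are disjoint, each induces a connected subgraph, and every pair is joined by at least one edge of G. Contracting each set to a single vertex therefore yields K_{4} as a minor, and since treewidth is minor-monotone, tw(G) ≥ tw(K_{4}) = 3. The upper and lower bounds meet at 3, so that is the treewidth.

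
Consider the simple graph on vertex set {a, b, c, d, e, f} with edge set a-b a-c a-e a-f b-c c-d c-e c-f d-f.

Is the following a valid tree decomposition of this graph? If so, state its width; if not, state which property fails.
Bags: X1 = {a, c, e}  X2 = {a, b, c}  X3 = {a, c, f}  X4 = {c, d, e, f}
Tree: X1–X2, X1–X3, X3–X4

No — bags containing vertex e are not connected in the tree.

A tree decomposition must satisfy three properties: every vertex lies in some bag; for every edge, both endpoints lie together in some bag; and for every vertex, the bags containing it form a connected subtree. Here bags containing vertex e are not connected in the tree, so the decomposition is invalid.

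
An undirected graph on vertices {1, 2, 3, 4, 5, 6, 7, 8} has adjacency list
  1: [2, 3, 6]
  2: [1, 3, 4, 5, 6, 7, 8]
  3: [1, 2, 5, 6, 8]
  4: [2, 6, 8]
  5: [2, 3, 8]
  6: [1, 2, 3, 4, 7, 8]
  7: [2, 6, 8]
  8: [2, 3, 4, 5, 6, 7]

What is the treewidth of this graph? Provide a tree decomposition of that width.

Treewidth 3.
One optimal decomposition is:
Bags: B1 = {2, 3, 6, 8}  B2 = {2, 4, 6, 8}  B3 = {1, 2, 3, 6}  B4 = {2, 3, 5, 8}  B5 = {2, 6, 7, 8}
Tree: B1–B2, B1–B3, B1–B4, B2–B5

The largest bag has 4 vertices, giving width 3; this decomposition certifies tw(G) ≤ 3. On the other hand G contains the 4-clique {2, 3, 5, 8}. A clique must lie in a single bag of any decomposition, so no decomposition can have width below 3. Therefore the treewidth is 3.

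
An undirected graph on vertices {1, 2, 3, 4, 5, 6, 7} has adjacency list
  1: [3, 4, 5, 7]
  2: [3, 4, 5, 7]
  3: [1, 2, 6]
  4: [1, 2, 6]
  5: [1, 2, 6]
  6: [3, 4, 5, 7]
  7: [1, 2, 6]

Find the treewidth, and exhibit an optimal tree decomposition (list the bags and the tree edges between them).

Treewidth 3.
One optimal decomposition is:
Bags: B1 = {1, 2, 3, 6}  B2 = {1, 2, 5, 6}  B3 = {1, 2, 6, 7}  B4 = {1, 2, 4, 6}
Tree: B1–B2, B2–B3, B3–B4

The largest bag has 4 vertices, giving width 3; this decomposition certifies tw(G) ≤ 3. For the lower bound: the 4 vertex sets {2,3}, {1,5}, {6}, {7} are disjoint, each induces a connected subgraph, and every pair is joined by at least one edge of G. Contracting each set to a single vertex therefore yields K_{4} as a minor, and since treewidth is minor-monotone, tw(G) ≥ tw(K_{4}) = 3. Combining the bounds, tw(G) = 3.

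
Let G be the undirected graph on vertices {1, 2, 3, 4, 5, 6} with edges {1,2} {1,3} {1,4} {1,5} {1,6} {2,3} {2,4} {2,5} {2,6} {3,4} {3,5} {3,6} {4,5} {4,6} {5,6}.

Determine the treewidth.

5

A width-5 tree decomposition is:
Bags: B1 = {1, 2, 3, 4, 5, 6}
Tree: (single bag)
A single bag containing all 6 vertices is trivially a valid decomposition of width 5. On the other hand G contains the 6-clique {1, 2, 3, 4, 5, 6}. A clique must lie in a single bag of any decomposition, so no decomposition can have width below 5. Hence tw(G) = 5 exactly.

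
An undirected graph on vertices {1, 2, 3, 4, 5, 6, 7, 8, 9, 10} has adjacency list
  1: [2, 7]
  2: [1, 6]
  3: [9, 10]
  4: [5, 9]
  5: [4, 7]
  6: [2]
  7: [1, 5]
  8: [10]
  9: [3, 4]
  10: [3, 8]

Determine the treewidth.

A width-1 tree decomposition is:
Bags: B1 = {2, 6}  B2 = {1, 2}  B3 = {1, 7}  B4 = {5, 7}  B5 = {4, 5}  B6 = {4, 9}  B7 = {3, 9}  B8 = {3, 10}  B9 = {8, 10}
Tree: B1–B2, B2–B3, B3–B4, B4–B5, B5–B6, B6–B7, B7–B8, B8–B9
The largest bag has 2 vertices, giving width 1; this decomposition certifies tw(G) ≤ 1. Any graph with an edge has treewidth ≥ 1, and G has the edge 6–2. The upper and lower bounds meet at 1, so that is the treewidth.

1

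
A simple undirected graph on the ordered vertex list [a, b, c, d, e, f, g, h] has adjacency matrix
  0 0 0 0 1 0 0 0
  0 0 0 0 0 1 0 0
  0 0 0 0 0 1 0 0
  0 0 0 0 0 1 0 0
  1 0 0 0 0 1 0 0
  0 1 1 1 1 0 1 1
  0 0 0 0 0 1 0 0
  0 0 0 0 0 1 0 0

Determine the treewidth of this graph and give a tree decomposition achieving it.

Treewidth 1.
One such decomposition:
Bags: B1 = {e, f}  B2 = {a, e}  B3 = {f, g}  B4 = {f, h}  B5 = {c, f}  B6 = {d, f}  B7 = {b, f}
Tree: B1–B2, B1–B3, B3–B4, B4–B5, B4–B6, B1–B7

Each bag holds 2 vertices, so the decomposition has width 1, which upper-bounds the treewidth. Any graph with an edge has treewidth ≥ 1, and G has the edge f–e. The upper and lower bounds meet at 1, so that is the treewidth.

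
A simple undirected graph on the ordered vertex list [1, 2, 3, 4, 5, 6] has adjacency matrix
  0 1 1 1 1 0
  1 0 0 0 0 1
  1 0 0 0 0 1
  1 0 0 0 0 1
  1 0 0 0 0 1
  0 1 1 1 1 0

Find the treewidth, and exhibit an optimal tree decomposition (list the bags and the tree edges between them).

Every bag has size at most 3, so the width is 3 − 1 = 2 and tw(G) ≤ 2. The edges 5–6–2–1–5 form a cycle, so G is not a tree and its treewidth is at least 2. Therefore the treewidth is 2.

Treewidth 2.
One such decomposition:
Bags: B1 = {1, 5, 6}  B2 = {1, 2, 6}  B3 = {1, 4, 6}  B4 = {1, 3, 6}
Tree: B1–B2, B2–B3, B3–B4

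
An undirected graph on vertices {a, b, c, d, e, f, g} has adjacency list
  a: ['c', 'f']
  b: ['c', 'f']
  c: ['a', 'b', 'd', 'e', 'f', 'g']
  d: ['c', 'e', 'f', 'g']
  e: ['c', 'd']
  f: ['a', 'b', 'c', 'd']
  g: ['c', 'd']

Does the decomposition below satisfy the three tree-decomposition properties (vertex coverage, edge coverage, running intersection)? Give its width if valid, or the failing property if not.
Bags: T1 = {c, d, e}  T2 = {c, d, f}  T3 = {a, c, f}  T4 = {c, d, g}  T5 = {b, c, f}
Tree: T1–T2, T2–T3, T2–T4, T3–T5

Yes; width 2.

Every vertex of G appears in some bag (union = {a, b, c, d, e, f, g}); every edge is covered by a bag; and for each vertex v the set of bags containing v is connected in the bag tree. The decomposition is therefore valid. The largest bag has 3 vertices, so the width is 2.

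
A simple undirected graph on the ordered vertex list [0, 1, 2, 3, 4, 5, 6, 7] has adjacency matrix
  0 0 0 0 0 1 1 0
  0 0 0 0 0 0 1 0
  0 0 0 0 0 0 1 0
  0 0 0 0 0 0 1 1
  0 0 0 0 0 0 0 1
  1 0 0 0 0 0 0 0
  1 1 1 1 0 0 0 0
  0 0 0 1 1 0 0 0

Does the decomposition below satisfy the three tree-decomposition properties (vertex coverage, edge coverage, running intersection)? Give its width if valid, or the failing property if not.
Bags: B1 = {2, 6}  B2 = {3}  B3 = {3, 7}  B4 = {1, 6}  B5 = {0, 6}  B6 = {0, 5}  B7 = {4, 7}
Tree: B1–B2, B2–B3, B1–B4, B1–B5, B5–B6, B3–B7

No — edge (6,3) lies in no bag.

A tree decomposition must satisfy three properties: every vertex lies in some bag; for every edge, both endpoints lie together in some bag; and for every vertex, the bags containing it form a connected subtree. Here edge (6,3) lies in no bag, so the decomposition is invalid.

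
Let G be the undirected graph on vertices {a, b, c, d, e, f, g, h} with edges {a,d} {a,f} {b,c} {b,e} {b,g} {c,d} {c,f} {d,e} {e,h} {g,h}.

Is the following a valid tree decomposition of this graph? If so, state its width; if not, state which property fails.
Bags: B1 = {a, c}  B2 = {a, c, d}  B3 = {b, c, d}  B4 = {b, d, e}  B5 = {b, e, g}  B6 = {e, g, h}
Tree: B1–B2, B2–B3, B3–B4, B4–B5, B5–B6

A tree decomposition must satisfy three properties: every vertex lies in some bag; for every edge, both endpoints lie together in some bag; and for every vertex, the bags containing it form a connected subtree. Here vertex f appears in no bag, so the decomposition is invalid.

No — vertex f appears in no bag.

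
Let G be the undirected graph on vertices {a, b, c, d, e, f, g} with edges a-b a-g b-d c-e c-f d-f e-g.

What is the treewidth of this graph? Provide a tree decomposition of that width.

Treewidth 2.
One optimal decomposition is:
Bags: B1 = {c, d, f}  B2 = {b, c, d}  B3 = {a, b, c}  B4 = {a, c, g}  B5 = {c, e, g}
Tree: B1–B2, B2–B3, B3–B4, B4–B5

Every bag has size at most 3, so the width is 3 − 1 = 2 and tw(G) ≤ 2. Since c–f–d–b–a–g–e–c is a cycle in G, G is not acyclic. Forests are exactly the graphs of treewidth ≤ 1, so tw(G) ≥ 2. Combining the bounds, tw(G) = 2.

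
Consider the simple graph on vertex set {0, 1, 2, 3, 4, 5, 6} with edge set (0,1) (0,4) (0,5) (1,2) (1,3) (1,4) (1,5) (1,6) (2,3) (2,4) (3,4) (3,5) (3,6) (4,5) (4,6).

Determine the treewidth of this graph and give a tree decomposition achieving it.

Treewidth 3.
One optimal decomposition is:
Bags: B1 = {1, 3, 4, 6}  B2 = {1, 3, 4, 5}  B3 = {1, 2, 3, 4}  B4 = {0, 1, 4, 5}
Tree: B1–B2, B1–B3, B2–B4

Each bag holds 4 vertices, so the decomposition has width 3, which upper-bounds the treewidth. For the lower bound, the 4 vertices {0, 1, 4, 5} are pairwise adjacent, and any tree decomposition puts a clique entirely inside one bag — forcing width ≥ 3. Therefore the treewidth is 3.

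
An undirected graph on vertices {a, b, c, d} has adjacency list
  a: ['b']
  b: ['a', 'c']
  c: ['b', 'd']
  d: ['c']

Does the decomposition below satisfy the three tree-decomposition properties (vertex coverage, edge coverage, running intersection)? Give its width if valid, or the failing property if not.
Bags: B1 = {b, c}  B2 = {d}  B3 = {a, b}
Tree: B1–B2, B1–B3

A tree decomposition must satisfy three properties: every vertex lies in some bag; for every edge, both endpoints lie together in some bag; and for every vertex, the bags containing it form a connected subtree. Here edge (c,d) lies in no bag, so the decomposition is invalid.

No — edge (c,d) lies in no bag.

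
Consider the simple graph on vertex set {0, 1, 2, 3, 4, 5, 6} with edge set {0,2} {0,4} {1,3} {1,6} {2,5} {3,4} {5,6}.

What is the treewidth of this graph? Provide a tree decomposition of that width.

Each bag holds 3 vertices, so the decomposition has width 2, which upper-bounds the treewidth. The edges 3–1–6–5–2–0–4–3 form a cycle, so G is not a tree and its treewidth is at least 2. Hence tw(G) = 2 exactly.

Treewidth 2.
One optimal decomposition is:
Bags: B1 = {1, 3, 6}  B2 = {3, 5, 6}  B3 = {2, 3, 5}  B4 = {0, 2, 3}  B5 = {0, 3, 4}
Tree: B1–B2, B2–B3, B3–B4, B4–B5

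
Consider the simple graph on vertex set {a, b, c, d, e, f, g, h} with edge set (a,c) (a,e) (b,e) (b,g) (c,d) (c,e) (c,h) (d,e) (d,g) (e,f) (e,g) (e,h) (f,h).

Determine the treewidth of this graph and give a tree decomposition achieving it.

Each bag holds 3 vertices, so the decomposition has width 2, which upper-bounds the treewidth. On the other hand G contains the 3-clique {d, e, g}. A clique must lie in a single bag of any decomposition, so no decomposition can have width below 2. Combining the bounds, tw(G) = 2.

Treewidth 2.
One such decomposition:
Bags: B1 = {b, e, g}  B2 = {d, e, g}  B3 = {c, d, e}  B4 = {c, e, h}  B5 = {e, f, h}  B6 = {a, c, e}
Tree: B1–B2, B2–B3, B3–B4, B4–B5, B3–B6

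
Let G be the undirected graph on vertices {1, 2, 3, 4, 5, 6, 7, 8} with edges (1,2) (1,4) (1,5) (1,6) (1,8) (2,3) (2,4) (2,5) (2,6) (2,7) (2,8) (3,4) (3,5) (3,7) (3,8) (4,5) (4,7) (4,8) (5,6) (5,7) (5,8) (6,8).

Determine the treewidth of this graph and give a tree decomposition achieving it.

Each bag holds 5 vertices, so the decomposition has width 4, which upper-bounds the treewidth. For the lower bound, the 5 vertices {1, 2, 4, 5, 8} are pairwise adjacent, and any tree decomposition puts a clique entirely inside one bag — forcing width ≥ 4. The upper and lower bounds meet at 4, so that is the treewidth.

Treewidth 4.
Bags: B1 = {2, 3, 4, 5, 7}  B2 = {2, 3, 4, 5, 8}  B3 = {1, 2, 4, 5, 8}  B4 = {1, 2, 5, 6, 8}
Tree: B1–B2, B2–B3, B3–B4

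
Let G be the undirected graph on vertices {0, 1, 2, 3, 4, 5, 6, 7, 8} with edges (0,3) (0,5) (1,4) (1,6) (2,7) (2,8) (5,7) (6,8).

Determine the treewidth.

A width-1 tree decomposition is:
Bags: B1 = {0, 3}  B2 = {0, 5}  B3 = {5, 7}  B4 = {2, 7}  B5 = {2, 8}  B6 = {6, 8}  B7 = {1, 6}  B8 = {1, 4}
Tree: B1–B2, B2–B3, B3–B4, B4–B5, B5–B6, B6–B7, B7–B8
The largest bag has 2 vertices, giving width 1; this decomposition certifies tw(G) ≤ 1. Any graph with an edge has treewidth ≥ 1, and G has the edge 3–0. Combining the bounds, tw(G) = 1.

1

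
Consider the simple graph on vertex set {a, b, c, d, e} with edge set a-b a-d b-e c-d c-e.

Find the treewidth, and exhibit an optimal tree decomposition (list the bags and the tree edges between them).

Treewidth 2.
One such decomposition:
Bags: B1 = {c, d, e}  B2 = {b, d, e}  B3 = {a, b, d}
Tree: B1–B2, B2–B3

Each bag holds 3 vertices, so the decomposition has width 2, which upper-bounds the treewidth. Since d–c–e–b–a–d is a cycle in G, G is not acyclic. Forests are exactly the graphs of treewidth ≤ 1, so tw(G) ≥ 2. The upper and lower bounds meet at 2, so that is the treewidth.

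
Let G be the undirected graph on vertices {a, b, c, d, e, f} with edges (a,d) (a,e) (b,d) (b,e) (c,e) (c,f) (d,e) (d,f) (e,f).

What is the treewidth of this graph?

A width-2 tree decomposition is:
Bags: B1 = {c, e, f}  B2 = {d, e, f}  B3 = {b, d, e}  B4 = {a, d, e}
Tree: B1–B2, B2–B3, B2–B4
Each bag holds 3 vertices, so the decomposition has width 2, which upper-bounds the treewidth. Conversely, {a, d, e} is a clique of size 3, and the vertices of any clique must share a bag in every tree decomposition; so some bag has ≥ 3 vertices and tw(G) ≥ 2. Combining the bounds, tw(G) = 2.

2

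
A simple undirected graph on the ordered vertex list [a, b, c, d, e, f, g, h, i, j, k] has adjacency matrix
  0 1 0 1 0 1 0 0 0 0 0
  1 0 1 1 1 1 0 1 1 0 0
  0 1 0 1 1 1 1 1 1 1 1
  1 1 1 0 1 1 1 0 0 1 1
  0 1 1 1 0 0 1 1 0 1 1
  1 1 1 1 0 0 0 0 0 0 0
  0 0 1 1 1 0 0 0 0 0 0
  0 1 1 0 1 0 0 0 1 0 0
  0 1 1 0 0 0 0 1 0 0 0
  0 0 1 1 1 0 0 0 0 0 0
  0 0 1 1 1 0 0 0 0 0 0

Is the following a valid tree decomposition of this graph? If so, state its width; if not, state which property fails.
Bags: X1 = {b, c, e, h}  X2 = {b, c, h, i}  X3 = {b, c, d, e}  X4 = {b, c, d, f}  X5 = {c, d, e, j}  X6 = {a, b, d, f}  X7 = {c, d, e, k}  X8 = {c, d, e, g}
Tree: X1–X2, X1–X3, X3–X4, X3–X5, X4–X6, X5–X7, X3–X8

Every vertex of G appears in some bag (union = {a, b, c, d, e, f, g, h, i, j, k}); every edge is covered by a bag; and for each vertex v the set of bags containing v is connected in the bag tree. The decomposition is therefore valid. The largest bag has 4 vertices, so the width is 3.

Yes; width 3.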